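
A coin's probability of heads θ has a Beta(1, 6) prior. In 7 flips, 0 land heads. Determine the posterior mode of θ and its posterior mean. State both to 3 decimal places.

MAP = 0.000, posterior mean = 0.071

Posterior: Beta(1+0, 6+7) = Beta(1, 13).
Since α = 1 ≤ 1 and β > 1, the Beta density is monotone decreasing on [0,1]; the mode is at 0.
Mean = 1/(1+13) = 0.071.
Right-skewed posterior ⇒ mode < mean.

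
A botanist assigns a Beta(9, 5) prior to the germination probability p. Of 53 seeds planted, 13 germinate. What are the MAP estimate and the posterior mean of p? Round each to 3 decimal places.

MAP = 0.323, posterior mean = 0.328

Posterior: Beta(9+13, 5+40) = Beta(22, 45).
Mode = (22−1)/(22+45−2) = 21/65 = 0.323.
Mean = 22/(22+45) = 22/67 = 0.328.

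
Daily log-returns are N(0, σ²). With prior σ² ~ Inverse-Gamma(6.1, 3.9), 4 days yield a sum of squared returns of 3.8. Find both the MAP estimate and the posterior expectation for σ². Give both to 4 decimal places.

Posterior: Inverse-Gamma(shape = 6.1+4/2 = 8.1, scale = 3.9+3.8/2 = 5.8).
Mode = β/(α+1) = 5.8/9.1 = 0.6374.
Mean = β/(α−1) = 5.8/7.1 = 0.8169.
The posterior is right-skewed, so the mean exceeds the mode.

MAP estimate = 0.6374, posterior expectation = 0.8169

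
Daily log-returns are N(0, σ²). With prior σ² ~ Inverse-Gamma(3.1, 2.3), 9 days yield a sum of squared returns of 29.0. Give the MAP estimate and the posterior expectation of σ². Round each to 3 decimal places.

MAP estimate = 1.953, posterior expectation = 2.545

Posterior: Inverse-Gamma(shape = 3.1+9/2 = 7.6, scale = 2.3+29.0/2 = 16.8).
Mode = β/(α+1) = 16.8/8.6 = 1.953.
Mean = β/(α−1) = 16.8/6.6 = 2.545.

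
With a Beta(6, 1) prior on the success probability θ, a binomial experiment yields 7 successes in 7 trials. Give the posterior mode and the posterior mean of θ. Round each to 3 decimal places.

MAP = 1.000; posterior mean = 0.929

Posterior: Beta(6+7, 1+0) = Beta(13, 1).
Since β = 1 ≤ 1 and α > 1, the Beta density is monotone increasing on [0,1]; the mode is at 1.
Mean = 13/(13+1) = 0.929.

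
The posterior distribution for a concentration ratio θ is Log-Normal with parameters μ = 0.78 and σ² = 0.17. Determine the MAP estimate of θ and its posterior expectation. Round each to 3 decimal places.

MAP = 1.840; posterior mean = 2.375

Mode = exp(μ − σ²) = exp(0.61) = 1.840.
Mean = exp(μ + σ²/2) = exp(0.865) = 2.375.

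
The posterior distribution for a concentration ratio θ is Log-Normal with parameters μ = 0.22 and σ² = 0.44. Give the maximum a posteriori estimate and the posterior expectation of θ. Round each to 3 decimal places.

MAP: 0.803. Posterior mean: 1.553.

Mode = exp(μ − σ²) = exp(-0.22) = 0.803.
Mean = exp(μ + σ²/2) = exp(0.440) = 1.553.
The mean is pulled above the mode by the posterior's right skew.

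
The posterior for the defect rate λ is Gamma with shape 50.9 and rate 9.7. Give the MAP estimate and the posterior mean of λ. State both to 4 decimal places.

MAP: 5.1443. Posterior mean: 5.2474.

Mode = (α−1)/β = 49.9/9.7 = 5.1443.
Mean = α/β = 50.9/9.7 = 5.2474.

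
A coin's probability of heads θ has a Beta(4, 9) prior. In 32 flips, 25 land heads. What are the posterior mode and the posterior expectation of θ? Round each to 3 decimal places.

Posterior: Beta(4+25, 9+7) = Beta(29, 16).
Mode = (29−1)/(29+16−2) = 28/43 = 0.651.
Mean = 29/(29+16) = 29/45 = 0.644.

posterior mode = 0.651, posterior expectation = 0.644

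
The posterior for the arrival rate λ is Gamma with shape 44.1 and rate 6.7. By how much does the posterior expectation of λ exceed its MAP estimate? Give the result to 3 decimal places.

0.149

Mode = (α−1)/β = 43.1/6.7 = 6.433.
Mean = α/β = 44.1/6.7 = 6.582.
Difference = 6.582 − 6.433 = 0.149.
The mean is pulled above the mode by the posterior's right skew.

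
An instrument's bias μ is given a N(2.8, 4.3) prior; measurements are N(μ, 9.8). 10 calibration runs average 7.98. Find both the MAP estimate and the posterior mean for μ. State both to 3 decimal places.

Posterior for μ is Normal. Precision-weighted mean: (1/4.3·2.8 + 10/9.8·7.98) / (1/4.3 + 10/9.8) = 7.019.
A Normal posterior is symmetric, so mode = mean.

μ_MAP = 7.019, E[μ|data] = 7.019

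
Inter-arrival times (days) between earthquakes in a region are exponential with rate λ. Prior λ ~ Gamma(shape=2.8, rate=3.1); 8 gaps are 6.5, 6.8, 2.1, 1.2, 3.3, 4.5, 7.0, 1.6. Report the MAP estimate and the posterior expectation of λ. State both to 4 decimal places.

Σ times = 33.0. Posterior: Gamma(shape = 2.8+8 = 10.8, rate = 3.1+33.0 = 36.1).
Mode = (α−1)/β = 9.8/36.1 = 0.2715.
Mean = α/β = 10.8/36.1 = 0.2992.

MAP = 0.2715; posterior mean = 0.2992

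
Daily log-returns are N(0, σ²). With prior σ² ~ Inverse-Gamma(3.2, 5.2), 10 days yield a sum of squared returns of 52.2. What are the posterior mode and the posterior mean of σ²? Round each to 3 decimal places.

MAP: 3.402. Posterior mean: 4.347.

Posterior: Inverse-Gamma(shape = 3.2+10/2 = 8.2, scale = 5.2+52.2/2 = 31.3).
Mode = β/(α+1) = 31.3/9.2 = 3.402.
Mean = β/(α−1) = 31.3/7.2 = 4.347.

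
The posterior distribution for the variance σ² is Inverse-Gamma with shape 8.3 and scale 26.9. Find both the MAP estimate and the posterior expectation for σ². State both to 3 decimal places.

MAP = 2.892, posterior mean = 3.685

Mode = β/(α+1) = 26.9/9.3 = 2.892.
Mean = β/(α−1) = 26.9/7.3 = 3.685.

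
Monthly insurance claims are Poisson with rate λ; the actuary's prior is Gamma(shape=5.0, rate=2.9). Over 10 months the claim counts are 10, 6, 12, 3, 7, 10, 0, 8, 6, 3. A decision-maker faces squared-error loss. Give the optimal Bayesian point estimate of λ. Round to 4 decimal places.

5.4264

Σ counts = 65. Posterior: Gamma(shape = 5.0+65 = 70.0, rate = 2.9+10 = 12.9).
Mode = (α−1)/β = 69.0/12.9 = 5.3488.
Mean = α/β = 70.0/12.9 = 5.4264.
Squared-error loss ⇒ the optimal estimator is the posterior mean.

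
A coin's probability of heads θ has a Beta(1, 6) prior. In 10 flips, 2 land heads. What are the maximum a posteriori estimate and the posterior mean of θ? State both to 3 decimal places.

Posterior: Beta(1+2, 6+8) = Beta(3, 14).
Mode = (3−1)/(3+14−2) = 2/15 = 0.133.
Mean = 3/(3+14) = 3/17 = 0.176.

MAP: 0.133. Posterior mean: 0.176.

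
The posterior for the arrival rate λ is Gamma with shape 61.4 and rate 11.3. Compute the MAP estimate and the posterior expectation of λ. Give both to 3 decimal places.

Mode = (α−1)/β = 60.4/11.3 = 5.345.
Mean = α/β = 61.4/11.3 = 5.434.
The posterior is right-skewed, so the mean exceeds the mode.

λ_MAP = 5.345, E[λ|data] = 5.434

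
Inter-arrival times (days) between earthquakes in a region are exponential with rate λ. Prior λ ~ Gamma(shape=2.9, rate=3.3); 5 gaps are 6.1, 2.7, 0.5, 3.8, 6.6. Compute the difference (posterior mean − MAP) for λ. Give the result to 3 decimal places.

Σ times = 19.7. Posterior: Gamma(shape = 2.9+5 = 7.9, rate = 3.3+19.7 = 23.0).
Mode = (α−1)/β = 6.9/23.0 = 0.300.
Mean = α/β = 7.9/23.0 = 0.343.
Difference = 0.343 − 0.300 = 0.043.

0.043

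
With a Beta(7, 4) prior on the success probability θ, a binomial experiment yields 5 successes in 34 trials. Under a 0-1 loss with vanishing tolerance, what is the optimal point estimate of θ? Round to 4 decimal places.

Posterior: Beta(7+5, 4+29) = Beta(12, 33).
Mode = (12−1)/(12+33−2) = 11/43 = 0.2558.
Mean = 12/(12+33) = 12/45 = 0.2667.
This is the posterior mode — the MAP estimate.

0.2558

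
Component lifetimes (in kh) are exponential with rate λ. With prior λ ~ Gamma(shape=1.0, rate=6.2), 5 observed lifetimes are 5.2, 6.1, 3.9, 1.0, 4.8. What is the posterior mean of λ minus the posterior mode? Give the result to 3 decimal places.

Σ times = 21.0. Posterior: Gamma(shape = 1.0+5 = 6.0, rate = 6.2+21.0 = 27.2).
Mode = (α−1)/β = 5.0/27.2 = 0.184.
Mean = α/β = 6.0/27.2 = 0.221.
Difference = 0.221 − 0.184 = 0.037.
Right-skewed posterior ⇒ mode < mean.

0.037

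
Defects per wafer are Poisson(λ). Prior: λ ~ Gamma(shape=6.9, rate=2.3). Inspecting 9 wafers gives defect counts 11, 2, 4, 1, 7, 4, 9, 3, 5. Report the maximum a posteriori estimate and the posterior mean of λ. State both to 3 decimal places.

maximum a posteriori estimate = 4.593, posterior mean = 4.681

Σ counts = 46. Posterior: Gamma(shape = 6.9+46 = 52.9, rate = 2.3+9 = 11.3).
Mode = (α−1)/β = 51.9/11.3 = 4.593.
Mean = α/β = 52.9/11.3 = 4.681.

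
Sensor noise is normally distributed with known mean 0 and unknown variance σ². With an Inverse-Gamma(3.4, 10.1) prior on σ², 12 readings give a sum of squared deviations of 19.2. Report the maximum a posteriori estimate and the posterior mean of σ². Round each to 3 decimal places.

Posterior: Inverse-Gamma(shape = 3.4+12/2 = 9.4, scale = 10.1+19.2/2 = 19.7).
Mode = β/(α+1) = 19.7/10.4 = 1.894.
Mean = β/(α−1) = 19.7/8.4 = 2.345.

MAP: 1.894. Posterior mean: 2.345.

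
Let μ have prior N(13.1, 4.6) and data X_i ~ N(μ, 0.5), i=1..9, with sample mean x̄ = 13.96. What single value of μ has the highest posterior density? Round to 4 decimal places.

Posterior for μ is Normal. Precision-weighted mean: (1/4.6·13.1 + 9/0.5·13.96) / (1/4.6 + 9/0.5) = 13.9497.
A Normal posterior is symmetric, so mode = mean.
This is the posterior mode — the MAP estimate.

13.9497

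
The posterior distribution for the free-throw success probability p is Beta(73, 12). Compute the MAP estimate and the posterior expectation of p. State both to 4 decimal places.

Mode = (73−1)/(73+12−2) = 72/83 = 0.8675.
Mean = 73/(73+12) = 73/85 = 0.8588.
Mode > mean: the posterior has a left tail.

MAP: 0.8675. Posterior mean: 0.8588.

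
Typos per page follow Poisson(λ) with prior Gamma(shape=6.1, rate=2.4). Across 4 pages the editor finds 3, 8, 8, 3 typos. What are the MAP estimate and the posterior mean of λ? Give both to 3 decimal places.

Σ counts = 22. Posterior: Gamma(shape = 6.1+22 = 28.1, rate = 2.4+4 = 6.4).
Mode = (α−1)/β = 27.1/6.4 = 4.234.
Mean = α/β = 28.1/6.4 = 4.391.
Right-skewed posterior ⇒ mode < mean.

MAP = 4.234; posterior mean = 4.391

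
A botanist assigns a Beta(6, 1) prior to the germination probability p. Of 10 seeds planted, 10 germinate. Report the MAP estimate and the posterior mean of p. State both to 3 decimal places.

MAP estimate = 1.000, posterior mean = 0.941

Posterior: Beta(6+10, 1+0) = Beta(16, 1).
Since β = 1 ≤ 1 and α > 1, the Beta density is monotone increasing on [0,1]; the mode is at 1.
Mean = 16/(16+1) = 0.941.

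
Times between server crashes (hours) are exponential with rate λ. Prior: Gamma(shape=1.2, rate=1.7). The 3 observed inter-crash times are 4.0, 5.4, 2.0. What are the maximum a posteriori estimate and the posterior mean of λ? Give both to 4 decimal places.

Σ times = 11.4. Posterior: Gamma(shape = 1.2+3 = 4.2, rate = 1.7+11.4 = 13.1).
Mode = (α−1)/β = 3.2/13.1 = 0.2443.
Mean = α/β = 4.2/13.1 = 0.3206.
The posterior is right-skewed, so the mean exceeds the mode.

MAP: 0.2443. Posterior mean: 0.3206.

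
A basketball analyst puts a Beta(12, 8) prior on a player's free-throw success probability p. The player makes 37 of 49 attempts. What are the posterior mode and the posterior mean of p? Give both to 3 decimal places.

posterior mode = 0.716, posterior mean = 0.710

Posterior: Beta(12+37, 8+12) = Beta(49, 20).
Mode = (49−1)/(49+20−2) = 48/67 = 0.716.
Mean = 49/(49+20) = 49/69 = 0.710.
Mode > mean: the posterior has a left tail.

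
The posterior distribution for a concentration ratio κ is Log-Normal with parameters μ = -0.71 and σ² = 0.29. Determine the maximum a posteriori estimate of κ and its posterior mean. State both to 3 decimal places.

Mode = exp(μ − σ²) = exp(-1.00) = 0.368.
Mean = exp(μ + σ²/2) = exp(-0.565) = 0.568.

MAP: 0.368. Posterior mean: 0.568.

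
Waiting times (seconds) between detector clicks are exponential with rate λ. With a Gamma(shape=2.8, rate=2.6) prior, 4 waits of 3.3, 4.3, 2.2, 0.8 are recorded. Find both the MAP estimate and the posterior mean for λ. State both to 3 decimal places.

MAP: 0.439. Posterior mean: 0.515.

Σ times = 10.6. Posterior: Gamma(shape = 2.8+4 = 6.8, rate = 2.6+10.6 = 13.2).
Mode = (α−1)/β = 5.8/13.2 = 0.439.
Mean = α/β = 6.8/13.2 = 0.515.
The posterior is right-skewed, so the mean exceeds the mode.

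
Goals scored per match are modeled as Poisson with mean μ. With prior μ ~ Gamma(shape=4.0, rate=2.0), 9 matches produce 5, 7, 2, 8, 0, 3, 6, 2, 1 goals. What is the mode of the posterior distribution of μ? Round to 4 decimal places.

Σ counts = 34. Posterior: Gamma(shape = 4.0+34 = 38.0, rate = 2.0+9 = 11.0).
Mode = (α−1)/β = 37.0/11.0 = 3.3636.
Mean = α/β = 38.0/11.0 = 3.4545.
This is the posterior mode — the MAP estimate.

3.3636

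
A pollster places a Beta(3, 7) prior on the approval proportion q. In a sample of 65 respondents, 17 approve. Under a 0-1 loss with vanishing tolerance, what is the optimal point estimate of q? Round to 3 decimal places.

0.260

Posterior: Beta(3+17, 7+48) = Beta(20, 55).
Mode = (20−1)/(20+55−2) = 19/73 = 0.260.
Mean = 20/(20+55) = 20/75 = 0.267.
This is the posterior mode — the MAP estimate.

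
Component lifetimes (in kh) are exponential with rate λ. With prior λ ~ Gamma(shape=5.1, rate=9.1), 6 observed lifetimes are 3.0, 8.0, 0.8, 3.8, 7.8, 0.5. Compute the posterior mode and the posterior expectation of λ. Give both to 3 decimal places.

Σ times = 23.9. Posterior: Gamma(shape = 5.1+6 = 11.1, rate = 9.1+23.9 = 33.0).
Mode = (α−1)/β = 10.1/33.0 = 0.306.
Mean = α/β = 11.1/33.0 = 0.336.
Mean > mode: the posterior has a right tail.

MAP = 0.306, posterior mean = 0.336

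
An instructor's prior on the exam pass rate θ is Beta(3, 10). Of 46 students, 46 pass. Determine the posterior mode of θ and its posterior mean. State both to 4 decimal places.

MAP = 0.8421, posterior mean = 0.8305

Posterior: Beta(3+46, 10+0) = Beta(49, 10).
Mode = (49−1)/(49+10−2) = 48/57 = 0.8421.
Mean = 49/(49+10) = 49/59 = 0.8305.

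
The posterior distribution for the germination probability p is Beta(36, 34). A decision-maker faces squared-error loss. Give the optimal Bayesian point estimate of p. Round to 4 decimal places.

0.5143

Mode = (36−1)/(36+34−2) = 35/68 = 0.5147.
Mean = 36/(36+34) = 36/70 = 0.5143.
Squared-error loss ⇒ the optimal estimator is the posterior mean.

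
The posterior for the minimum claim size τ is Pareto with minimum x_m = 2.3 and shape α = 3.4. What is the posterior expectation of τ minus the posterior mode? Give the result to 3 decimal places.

0.958

The Pareto density is strictly decreasing on [x_m, ∞), so the mode is x_m = 2.300.
Mean = α·x_m/(α−1) = 3.4·2.3/2.4 = 3.258.
Difference = 3.258 − 2.300 = 0.958.
The posterior is right-skewed, so the mean exceeds the mode.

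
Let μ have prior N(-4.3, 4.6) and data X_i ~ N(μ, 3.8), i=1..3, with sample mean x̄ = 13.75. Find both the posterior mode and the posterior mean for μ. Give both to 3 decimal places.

MAP: 9.853. Posterior mean: 9.853.

Posterior for μ is Normal. Precision-weighted mean: (1/4.6·-4.3 + 3/3.8·13.75) / (1/4.6 + 3/3.8) = 9.853.
A Normal posterior is symmetric, so mode = mean.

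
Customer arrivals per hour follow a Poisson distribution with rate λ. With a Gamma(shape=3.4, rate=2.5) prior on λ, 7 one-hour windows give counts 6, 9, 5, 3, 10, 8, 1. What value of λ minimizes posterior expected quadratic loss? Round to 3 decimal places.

4.779

Σ counts = 42. Posterior: Gamma(shape = 3.4+42 = 45.4, rate = 2.5+7 = 9.5).
Mode = (α−1)/β = 44.4/9.5 = 4.674.
Mean = α/β = 45.4/9.5 = 4.779.
Quadratic loss ⇒ the optimal estimator is the posterior mean.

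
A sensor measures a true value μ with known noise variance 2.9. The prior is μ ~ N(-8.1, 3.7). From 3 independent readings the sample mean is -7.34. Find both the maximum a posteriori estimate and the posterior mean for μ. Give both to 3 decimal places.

MAP = -7.497; posterior mean = -7.497

Posterior for μ is Normal. Precision-weighted mean: (1/3.7·-8.1 + 3/2.9·-7.34) / (1/3.7 + 3/2.9) = -7.497.
A Normal posterior is symmetric, so mode = mean.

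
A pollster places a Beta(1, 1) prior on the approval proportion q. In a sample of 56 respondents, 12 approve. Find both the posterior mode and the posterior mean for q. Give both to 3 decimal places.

MAP: 0.214. Posterior mean: 0.224.

Posterior: Beta(1+12, 1+44) = Beta(13, 45).
Mode = (13−1)/(13+45−2) = 12/56 = 0.214.
With a flat prior the MAP equals the MLE, 12/56.
Mean = 13/(13+45) = 13/58 = 0.224.
The posterior is right-skewed, so the mean exceeds the mode.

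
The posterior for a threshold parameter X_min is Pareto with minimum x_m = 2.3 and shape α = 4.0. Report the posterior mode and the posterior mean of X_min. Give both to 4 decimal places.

MAP = 2.3000; posterior mean = 3.0667

The Pareto density is strictly decreasing on [x_m, ∞), so the mode is x_m = 2.3000.
Mean = α·x_m/(α−1) = 4.0·2.3/3.0 = 3.0667.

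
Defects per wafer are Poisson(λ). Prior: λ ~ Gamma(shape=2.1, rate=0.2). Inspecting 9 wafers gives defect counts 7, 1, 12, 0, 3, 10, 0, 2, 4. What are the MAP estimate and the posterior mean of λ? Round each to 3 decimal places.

MAP = 4.359; posterior mean = 4.467

Σ counts = 39. Posterior: Gamma(shape = 2.1+39 = 41.1, rate = 0.2+9 = 9.2).
Mode = (α−1)/β = 40.1/9.2 = 4.359.
Mean = α/β = 41.1/9.2 = 4.467.
The posterior is right-skewed, so the mean exceeds the mode.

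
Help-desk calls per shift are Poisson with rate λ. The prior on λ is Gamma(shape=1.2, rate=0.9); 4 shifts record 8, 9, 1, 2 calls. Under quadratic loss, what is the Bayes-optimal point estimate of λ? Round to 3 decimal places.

4.327

Σ counts = 20. Posterior: Gamma(shape = 1.2+20 = 21.2, rate = 0.9+4 = 4.9).
Mode = (α−1)/β = 20.2/4.9 = 4.122.
Mean = α/β = 21.2/4.9 = 4.327.
Quadratic loss ⇒ the optimal estimator is the posterior mean.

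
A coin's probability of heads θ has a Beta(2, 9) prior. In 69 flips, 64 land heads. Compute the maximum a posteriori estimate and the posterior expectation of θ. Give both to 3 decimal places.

Posterior: Beta(2+64, 9+5) = Beta(66, 14).
Mode = (66−1)/(66+14−2) = 65/78 = 0.833.
Mean = 66/(66+14) = 66/80 = 0.825.

MAP = 0.833; posterior mean = 0.825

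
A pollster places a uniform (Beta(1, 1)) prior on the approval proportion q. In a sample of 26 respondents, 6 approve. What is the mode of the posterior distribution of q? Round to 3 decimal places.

0.231

Posterior: Beta(1+6, 1+20) = Beta(7, 21).
Mode = (7−1)/(7+21−2) = 6/26 = 0.231.
With a flat prior the MAP equals the MLE, 6/26.
Mean = 7/(7+21) = 7/28 = 0.250.
This is the posterior mode — the MAP estimate.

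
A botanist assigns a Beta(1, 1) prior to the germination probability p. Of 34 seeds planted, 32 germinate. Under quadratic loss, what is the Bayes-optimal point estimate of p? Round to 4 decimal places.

Posterior: Beta(1+32, 1+2) = Beta(33, 3).
Mode = (33−1)/(33+3−2) = 32/34 = 0.9412.
With a flat prior the MAP equals the MLE, 32/34.
Mean = 33/(33+3) = 33/36 = 0.9167.
Quadratic loss ⇒ the optimal estimator is the posterior mean.

0.9167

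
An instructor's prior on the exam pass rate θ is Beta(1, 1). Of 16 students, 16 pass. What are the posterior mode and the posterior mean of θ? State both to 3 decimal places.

posterior mode = 1.000, posterior mean = 0.944

Posterior: Beta(1+16, 1+0) = Beta(17, 1).
Since β = 1 ≤ 1 and α > 1, the Beta density is monotone increasing on [0,1]; the mode is at 1.
Mean = 17/(17+1) = 0.944.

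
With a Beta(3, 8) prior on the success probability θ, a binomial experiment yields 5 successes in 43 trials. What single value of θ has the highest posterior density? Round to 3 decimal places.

Posterior: Beta(3+5, 8+38) = Beta(8, 46).
Mode = (8−1)/(8+46−2) = 7/52 = 0.135.
Mean = 8/(8+46) = 8/54 = 0.148.
This is the posterior mode — the MAP estimate.

0.135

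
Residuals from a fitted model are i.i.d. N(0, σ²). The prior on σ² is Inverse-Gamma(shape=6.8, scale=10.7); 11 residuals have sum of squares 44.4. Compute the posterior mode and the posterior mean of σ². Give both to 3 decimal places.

MAP: 2.474. Posterior mean: 2.912.

Posterior: Inverse-Gamma(shape = 6.8+11/2 = 12.3, scale = 10.7+44.4/2 = 32.9).
Mode = β/(α+1) = 32.9/13.3 = 2.474.
Mean = β/(α−1) = 32.9/11.3 = 2.912.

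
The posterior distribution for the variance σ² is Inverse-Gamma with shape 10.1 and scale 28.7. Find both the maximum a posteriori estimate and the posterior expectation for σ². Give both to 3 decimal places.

Mode = β/(α+1) = 28.7/11.1 = 2.586.
Mean = β/(α−1) = 28.7/9.1 = 3.154.
Mean > mode: the posterior has a right tail.

MAP = 2.586, posterior mean = 3.154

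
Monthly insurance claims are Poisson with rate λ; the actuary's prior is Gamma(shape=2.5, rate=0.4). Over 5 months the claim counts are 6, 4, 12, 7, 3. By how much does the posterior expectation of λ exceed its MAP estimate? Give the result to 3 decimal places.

0.185

Σ counts = 32. Posterior: Gamma(shape = 2.5+32 = 34.5, rate = 0.4+5 = 5.4).
Mode = (α−1)/β = 33.5/5.4 = 6.204.
Mean = α/β = 34.5/5.4 = 6.389.
Difference = 6.389 − 6.204 = 0.185.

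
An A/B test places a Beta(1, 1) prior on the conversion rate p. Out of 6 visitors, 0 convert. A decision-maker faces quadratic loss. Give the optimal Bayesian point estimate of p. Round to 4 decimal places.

0.1250

Posterior: Beta(1+0, 1+6) = Beta(1, 7).
Since α = 1 ≤ 1 and β > 1, the Beta density is monotone decreasing on [0,1]; the mode is at 0.
Mean = 1/(1+7) = 0.1250.
Quadratic loss ⇒ the optimal estimator is the posterior mean.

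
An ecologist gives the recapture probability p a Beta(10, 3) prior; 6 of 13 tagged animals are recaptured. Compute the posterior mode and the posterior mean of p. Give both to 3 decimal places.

Posterior: Beta(10+6, 3+7) = Beta(16, 10).
Mode = (16−1)/(16+10−2) = 15/24 = 0.625.
Mean = 16/(16+10) = 16/26 = 0.615.

MAP: 0.625. Posterior mean: 0.615.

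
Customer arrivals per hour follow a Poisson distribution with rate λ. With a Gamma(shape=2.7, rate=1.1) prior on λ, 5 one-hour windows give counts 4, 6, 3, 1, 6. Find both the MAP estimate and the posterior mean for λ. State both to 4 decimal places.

Σ counts = 20. Posterior: Gamma(shape = 2.7+20 = 22.7, rate = 1.1+5 = 6.1).
Mode = (α−1)/β = 21.7/6.1 = 3.5574.
Mean = α/β = 22.7/6.1 = 3.7213.

MAP = 3.5574, posterior mean = 3.7213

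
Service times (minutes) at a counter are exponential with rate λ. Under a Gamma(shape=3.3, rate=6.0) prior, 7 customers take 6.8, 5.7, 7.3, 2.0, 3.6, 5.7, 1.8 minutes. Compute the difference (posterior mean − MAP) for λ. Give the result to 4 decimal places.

Σ times = 32.9. Posterior: Gamma(shape = 3.3+7 = 10.3, rate = 6.0+32.9 = 38.9).
Mode = (α−1)/β = 9.3/38.9 = 0.2391.
Mean = α/β = 10.3/38.9 = 0.2648.
Difference = 0.2648 − 0.2391 = 0.0257.

0.0257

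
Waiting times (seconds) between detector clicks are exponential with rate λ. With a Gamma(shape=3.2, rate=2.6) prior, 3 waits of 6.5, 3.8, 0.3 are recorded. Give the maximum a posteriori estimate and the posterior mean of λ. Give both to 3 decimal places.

Σ times = 10.6. Posterior: Gamma(shape = 3.2+3 = 6.2, rate = 2.6+10.6 = 13.2).
Mode = (α−1)/β = 5.2/13.2 = 0.394.
Mean = α/β = 6.2/13.2 = 0.470.

MAP = 0.394, posterior mean = 0.470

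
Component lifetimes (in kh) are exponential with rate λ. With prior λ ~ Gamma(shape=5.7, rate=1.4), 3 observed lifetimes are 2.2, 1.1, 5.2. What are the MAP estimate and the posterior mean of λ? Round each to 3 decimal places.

Σ times = 8.5. Posterior: Gamma(shape = 5.7+3 = 8.7, rate = 1.4+8.5 = 9.9).
Mode = (α−1)/β = 7.7/9.9 = 0.778.
Mean = α/β = 8.7/9.9 = 0.879.
Mean > mode: the posterior has a right tail.

MAP estimate = 0.778, posterior mean = 0.879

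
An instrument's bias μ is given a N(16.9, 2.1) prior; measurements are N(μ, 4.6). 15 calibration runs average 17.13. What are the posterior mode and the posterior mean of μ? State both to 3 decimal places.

posterior mode = 17.101, posterior mean = 17.101

Posterior for μ is Normal. Precision-weighted mean: (1/2.1·16.9 + 15/4.6·17.13) / (1/2.1 + 15/4.6) = 17.101.
A Normal posterior is symmetric, so mode = mean.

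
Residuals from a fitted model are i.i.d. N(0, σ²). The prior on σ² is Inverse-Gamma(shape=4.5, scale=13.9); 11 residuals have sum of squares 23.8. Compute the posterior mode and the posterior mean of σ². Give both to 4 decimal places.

σ²_MAP = 2.3455, E[σ²|data] = 2.8667

Posterior: Inverse-Gamma(shape = 4.5+11/2 = 10.0, scale = 13.9+23.8/2 = 25.8).
Mode = β/(α+1) = 25.8/11.0 = 2.3455.
Mean = β/(α−1) = 25.8/9.0 = 2.8667.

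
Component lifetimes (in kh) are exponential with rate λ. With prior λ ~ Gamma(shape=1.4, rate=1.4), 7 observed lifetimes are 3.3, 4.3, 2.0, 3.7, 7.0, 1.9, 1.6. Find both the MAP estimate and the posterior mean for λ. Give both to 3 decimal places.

Σ times = 23.8. Posterior: Gamma(shape = 1.4+7 = 8.4, rate = 1.4+23.8 = 25.2).
Mode = (α−1)/β = 7.4/25.2 = 0.294.
Mean = α/β = 8.4/25.2 = 0.333.
The posterior is right-skewed, so the mean exceeds the mode.

MAP = 0.294, posterior mean = 0.333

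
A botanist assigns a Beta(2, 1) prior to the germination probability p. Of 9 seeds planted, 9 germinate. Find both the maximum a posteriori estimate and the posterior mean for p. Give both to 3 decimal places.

Posterior: Beta(2+9, 1+0) = Beta(11, 1).
Since β = 1 ≤ 1 and α > 1, the Beta density is monotone increasing on [0,1]; the mode is at 1.
Mean = 11/(11+1) = 0.917.
The posterior is left-skewed, so the mode exceeds the mean.

MAP = 1.000; posterior mean = 0.917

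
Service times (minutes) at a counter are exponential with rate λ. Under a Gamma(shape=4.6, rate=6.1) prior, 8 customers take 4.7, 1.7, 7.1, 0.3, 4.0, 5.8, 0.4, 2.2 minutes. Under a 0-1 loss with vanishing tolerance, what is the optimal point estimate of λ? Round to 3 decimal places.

0.359

Σ times = 26.2. Posterior: Gamma(shape = 4.6+8 = 12.6, rate = 6.1+26.2 = 32.3).
Mode = (α−1)/β = 11.6/32.3 = 0.359.
Mean = α/β = 12.6/32.3 = 0.390.
This is the posterior mode — the MAP estimate.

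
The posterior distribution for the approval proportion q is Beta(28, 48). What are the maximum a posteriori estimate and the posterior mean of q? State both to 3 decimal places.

MAP = 0.365; posterior mean = 0.368

Mode = (28−1)/(28+48−2) = 27/74 = 0.365.
Mean = 28/(28+48) = 28/76 = 0.368.
Right-skewed posterior ⇒ mode < mean.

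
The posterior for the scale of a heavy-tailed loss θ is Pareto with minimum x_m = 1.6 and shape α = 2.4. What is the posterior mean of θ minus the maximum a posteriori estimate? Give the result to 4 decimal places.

The Pareto density is strictly decreasing on [x_m, ∞), so the mode is x_m = 1.6000.
Mean = α·x_m/(α−1) = 2.4·1.6/1.4 = 2.7429.
Difference = 2.7429 − 1.6000 = 1.1429.
Mean > mode: the posterior has a right tail.

1.1429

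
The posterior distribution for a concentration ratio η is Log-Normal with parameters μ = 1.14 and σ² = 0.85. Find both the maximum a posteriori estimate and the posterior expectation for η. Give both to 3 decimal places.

Mode = exp(μ − σ²) = exp(0.29) = 1.336.
Mean = exp(μ + σ²/2) = exp(1.565) = 4.783.
Mean > mode: the posterior has a right tail.

η_MAP = 1.336, E[η|data] = 4.783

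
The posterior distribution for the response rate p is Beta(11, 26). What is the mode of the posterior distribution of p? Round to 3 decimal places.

Mode = (11−1)/(11+26−2) = 10/35 = 0.286.
Mean = 11/(11+26) = 11/37 = 0.297.
This is the posterior mode — the MAP estimate.

0.286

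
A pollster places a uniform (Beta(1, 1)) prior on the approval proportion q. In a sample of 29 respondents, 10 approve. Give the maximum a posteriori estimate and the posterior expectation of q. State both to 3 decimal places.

Posterior: Beta(1+10, 1+19) = Beta(11, 20).
Mode = (11−1)/(11+20−2) = 10/29 = 0.345.
With a flat prior the MAP equals the MLE, 10/29.
Mean = 11/(11+20) = 11/31 = 0.355.

MAP = 0.345, posterior mean = 0.355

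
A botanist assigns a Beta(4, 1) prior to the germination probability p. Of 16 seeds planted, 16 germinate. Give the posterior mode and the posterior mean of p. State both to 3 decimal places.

MAP: 1.000. Posterior mean: 0.952.

Posterior: Beta(4+16, 1+0) = Beta(20, 1).
Since β = 1 ≤ 1 and α > 1, the Beta density is monotone increasing on [0,1]; the mode is at 1.
Mean = 20/(20+1) = 0.952.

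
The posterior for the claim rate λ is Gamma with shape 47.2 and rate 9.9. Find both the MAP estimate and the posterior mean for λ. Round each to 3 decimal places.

MAP estimate = 4.667, posterior mean = 4.768

Mode = (α−1)/β = 46.2/9.9 = 4.667.
Mean = α/β = 47.2/9.9 = 4.768.
Mean > mode: the posterior has a right tail.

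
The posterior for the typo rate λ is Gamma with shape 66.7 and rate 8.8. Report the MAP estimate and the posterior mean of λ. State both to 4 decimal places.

MAP estimate = 7.4659, posterior mean = 7.5795

Mode = (α−1)/β = 65.7/8.8 = 7.4659.
Mean = α/β = 66.7/8.8 = 7.5795.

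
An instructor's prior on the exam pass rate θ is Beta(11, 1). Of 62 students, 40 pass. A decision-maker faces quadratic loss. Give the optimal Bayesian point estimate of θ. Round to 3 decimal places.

0.689

Posterior: Beta(11+40, 1+22) = Beta(51, 23).
Mode = (51−1)/(51+23−2) = 50/72 = 0.694.
Mean = 51/(51+23) = 51/74 = 0.689.
Quadratic loss ⇒ the optimal estimator is the posterior mean.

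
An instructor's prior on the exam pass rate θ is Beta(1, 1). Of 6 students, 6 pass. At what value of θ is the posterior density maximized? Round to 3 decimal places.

Posterior: Beta(1+6, 1+0) = Beta(7, 1).
Since β = 1 ≤ 1 and α > 1, the Beta density is monotone increasing on [0,1]; the mode is at 1.
Mean = 7/(7+1) = 0.875.
This is the posterior mode — the MAP estimate.

1.000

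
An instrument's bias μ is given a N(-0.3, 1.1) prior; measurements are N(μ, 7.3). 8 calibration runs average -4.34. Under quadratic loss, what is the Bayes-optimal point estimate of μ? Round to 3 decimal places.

Posterior for μ is Normal. Precision-weighted mean: (1/1.1·-0.3 + 8/7.3·-4.34) / (1/1.1 + 8/7.3) = -2.508.
A Normal posterior is symmetric, so mode = mean.
Quadratic loss ⇒ the optimal estimator is the posterior mean.

-2.508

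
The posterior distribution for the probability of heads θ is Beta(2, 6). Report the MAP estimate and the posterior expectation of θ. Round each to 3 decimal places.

Mode = (2−1)/(2+6−2) = 1/6 = 0.167.
Mean = 2/(2+6) = 2/8 = 0.250.
The mean is pulled above the mode by the posterior's right skew.

MAP: 0.167. Posterior mean: 0.250.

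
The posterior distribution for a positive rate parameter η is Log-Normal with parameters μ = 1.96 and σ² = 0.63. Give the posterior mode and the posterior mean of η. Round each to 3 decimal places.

Mode = exp(μ − σ²) = exp(1.33) = 3.781.
Mean = exp(μ + σ²/2) = exp(2.275) = 9.728.
Mean > mode: the posterior has a right tail.

MAP: 3.781. Posterior mean: 9.728.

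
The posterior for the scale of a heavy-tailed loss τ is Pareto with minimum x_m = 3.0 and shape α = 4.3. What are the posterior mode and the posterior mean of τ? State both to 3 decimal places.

posterior mode = 3.000, posterior mean = 3.909

The Pareto density is strictly decreasing on [x_m, ∞), so the mode is x_m = 3.000.
Mean = α·x_m/(α−1) = 4.3·3.0/3.3 = 3.909.
Right-skewed posterior ⇒ mode < mean.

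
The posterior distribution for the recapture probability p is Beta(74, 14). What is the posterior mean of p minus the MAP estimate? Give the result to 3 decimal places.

Mode = (74−1)/(74+14−2) = 73/86 = 0.849.
Mean = 74/(74+14) = 74/88 = 0.841.
Difference = 0.841 − 0.849 = -0.008.
Mode > mean: the posterior has a left tail.

-0.008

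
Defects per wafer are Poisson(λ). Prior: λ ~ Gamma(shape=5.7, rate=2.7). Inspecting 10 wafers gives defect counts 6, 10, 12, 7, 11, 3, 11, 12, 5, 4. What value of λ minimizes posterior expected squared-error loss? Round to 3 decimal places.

Σ counts = 81. Posterior: Gamma(shape = 5.7+81 = 86.7, rate = 2.7+10 = 12.7).
Mode = (α−1)/β = 85.7/12.7 = 6.748.
Mean = α/β = 86.7/12.7 = 6.827.
Squared-error loss ⇒ the optimal estimator is the posterior mean.

6.827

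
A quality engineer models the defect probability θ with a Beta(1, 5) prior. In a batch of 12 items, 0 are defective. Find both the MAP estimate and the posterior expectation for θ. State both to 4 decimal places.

MAP estimate = 0.0000, posterior expectation = 0.0556

Posterior: Beta(1+0, 5+12) = Beta(1, 17).
Since α = 1 ≤ 1 and β > 1, the Beta density is monotone decreasing on [0,1]; the mode is at 0.
Mean = 1/(1+17) = 0.0556.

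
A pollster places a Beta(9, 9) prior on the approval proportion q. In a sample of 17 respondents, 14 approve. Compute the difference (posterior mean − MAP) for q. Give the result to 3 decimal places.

-0.010

Posterior: Beta(9+14, 9+3) = Beta(23, 12).
Mode = (23−1)/(23+12−2) = 22/33 = 0.667.
Mean = 23/(23+12) = 23/35 = 0.657.
Difference = 0.657 − 0.667 = -0.010.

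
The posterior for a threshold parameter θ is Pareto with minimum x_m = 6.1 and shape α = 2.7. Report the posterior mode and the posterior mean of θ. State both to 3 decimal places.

The Pareto density is strictly decreasing on [x_m, ∞), so the mode is x_m = 6.100.
Mean = α·x_m/(α−1) = 2.7·6.1/1.7 = 9.688.

posterior mode = 6.100, posterior mean = 9.688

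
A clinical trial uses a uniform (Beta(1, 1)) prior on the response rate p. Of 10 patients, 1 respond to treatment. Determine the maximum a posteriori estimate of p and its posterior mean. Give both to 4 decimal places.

MAP = 0.1000, posterior mean = 0.1667

Posterior: Beta(1+1, 1+9) = Beta(2, 10).
Mode = (2−1)/(2+10−2) = 1/10 = 0.1000.
Mean = 2/(2+10) = 2/12 = 0.1667.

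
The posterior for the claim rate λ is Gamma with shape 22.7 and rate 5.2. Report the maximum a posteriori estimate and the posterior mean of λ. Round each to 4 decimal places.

Mode = (α−1)/β = 21.7/5.2 = 4.1731.
Mean = α/β = 22.7/5.2 = 4.3654.

maximum a posteriori estimate = 4.1731, posterior mean = 4.3654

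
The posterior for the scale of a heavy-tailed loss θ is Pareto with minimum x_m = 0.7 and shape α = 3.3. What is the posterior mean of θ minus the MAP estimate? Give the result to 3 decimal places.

0.304

The Pareto density is strictly decreasing on [x_m, ∞), so the mode is x_m = 0.700.
Mean = α·x_m/(α−1) = 3.3·0.7/2.3 = 1.004.
Difference = 1.004 − 0.700 = 0.304.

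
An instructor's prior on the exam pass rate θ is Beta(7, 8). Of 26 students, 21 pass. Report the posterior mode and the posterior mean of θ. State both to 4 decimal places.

θ_MAP = 0.6923, E[θ|data] = 0.6829

Posterior: Beta(7+21, 8+5) = Beta(28, 13).
Mode = (28−1)/(28+13−2) = 27/39 = 0.6923.
Mean = 28/(28+13) = 28/41 = 0.6829.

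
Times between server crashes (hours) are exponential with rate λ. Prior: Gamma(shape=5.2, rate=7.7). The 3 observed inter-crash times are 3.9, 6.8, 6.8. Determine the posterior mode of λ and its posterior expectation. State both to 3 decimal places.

Σ times = 17.5. Posterior: Gamma(shape = 5.2+3 = 8.2, rate = 7.7+17.5 = 25.2).
Mode = (α−1)/β = 7.2/25.2 = 0.286.
Mean = α/β = 8.2/25.2 = 0.325.
The posterior is right-skewed, so the mean exceeds the mode.

MAP = 0.286, posterior mean = 0.325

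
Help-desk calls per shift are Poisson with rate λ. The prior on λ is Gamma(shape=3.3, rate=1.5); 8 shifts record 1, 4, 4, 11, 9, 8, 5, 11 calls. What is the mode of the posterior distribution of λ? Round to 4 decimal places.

Σ counts = 53. Posterior: Gamma(shape = 3.3+53 = 56.3, rate = 1.5+8 = 9.5).
Mode = (α−1)/β = 55.3/9.5 = 5.8211.
Mean = α/β = 56.3/9.5 = 5.9263.
This is the posterior mode — the MAP estimate.

5.8211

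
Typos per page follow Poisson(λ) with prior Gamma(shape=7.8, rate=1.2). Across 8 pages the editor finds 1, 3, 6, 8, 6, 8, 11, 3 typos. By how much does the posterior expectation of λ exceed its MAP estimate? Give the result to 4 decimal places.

0.1087

Σ counts = 46. Posterior: Gamma(shape = 7.8+46 = 53.8, rate = 1.2+8 = 9.2).
Mode = (α−1)/β = 52.8/9.2 = 5.7391.
Mean = α/β = 53.8/9.2 = 5.8478.
Difference = 5.8478 − 5.7391 = 0.1087.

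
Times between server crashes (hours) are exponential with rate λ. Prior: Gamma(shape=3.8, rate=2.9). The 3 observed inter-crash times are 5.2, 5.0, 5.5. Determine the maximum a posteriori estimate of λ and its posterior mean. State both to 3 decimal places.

Σ times = 15.7. Posterior: Gamma(shape = 3.8+3 = 6.8, rate = 2.9+15.7 = 18.6).
Mode = (α−1)/β = 5.8/18.6 = 0.312.
Mean = α/β = 6.8/18.6 = 0.366.
The mean is pulled above the mode by the posterior's right skew.

λ_MAP = 0.312, E[λ|data] = 0.366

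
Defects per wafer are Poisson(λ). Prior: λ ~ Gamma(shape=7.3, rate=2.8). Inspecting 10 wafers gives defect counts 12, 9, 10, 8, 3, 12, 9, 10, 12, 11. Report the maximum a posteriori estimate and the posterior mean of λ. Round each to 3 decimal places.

Σ counts = 96. Posterior: Gamma(shape = 7.3+96 = 103.3, rate = 2.8+10 = 12.8).
Mode = (α−1)/β = 102.3/12.8 = 7.992.
Mean = α/β = 103.3/12.8 = 8.070.
Right-skewed posterior ⇒ mode < mean.

MAP = 7.992; posterior mean = 8.070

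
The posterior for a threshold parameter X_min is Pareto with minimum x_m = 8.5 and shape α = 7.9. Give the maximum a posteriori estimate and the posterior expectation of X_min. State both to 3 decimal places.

The Pareto density is strictly decreasing on [x_m, ∞), so the mode is x_m = 8.500.
Mean = α·x_m/(α−1) = 7.9·8.5/6.9 = 9.732.

MAP = 8.500; posterior mean = 9.732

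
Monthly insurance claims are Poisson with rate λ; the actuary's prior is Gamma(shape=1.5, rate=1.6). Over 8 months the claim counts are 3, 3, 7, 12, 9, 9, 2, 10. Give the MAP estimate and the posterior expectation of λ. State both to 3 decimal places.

MAP = 5.781; posterior mean = 5.885

Σ counts = 55. Posterior: Gamma(shape = 1.5+55 = 56.5, rate = 1.6+8 = 9.6).
Mode = (α−1)/β = 55.5/9.6 = 5.781.
Mean = α/β = 56.5/9.6 = 5.885.
Right-skewed posterior ⇒ mode < mean.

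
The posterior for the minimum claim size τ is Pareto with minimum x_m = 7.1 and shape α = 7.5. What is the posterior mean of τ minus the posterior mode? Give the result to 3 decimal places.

1.092

The Pareto density is strictly decreasing on [x_m, ∞), so the mode is x_m = 7.100.
Mean = α·x_m/(α−1) = 7.5·7.1/6.5 = 8.192.
Difference = 8.192 − 7.100 = 1.092.
Right-skewed posterior ⇒ mode < mean.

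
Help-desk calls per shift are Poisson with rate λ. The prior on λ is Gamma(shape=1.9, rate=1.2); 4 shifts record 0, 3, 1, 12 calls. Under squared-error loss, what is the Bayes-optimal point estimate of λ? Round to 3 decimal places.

3.442

Σ counts = 16. Posterior: Gamma(shape = 1.9+16 = 17.9, rate = 1.2+4 = 5.2).
Mode = (α−1)/β = 16.9/5.2 = 3.250.
Mean = α/β = 17.9/5.2 = 3.442.
Squared-error loss ⇒ the optimal estimator is the posterior mean.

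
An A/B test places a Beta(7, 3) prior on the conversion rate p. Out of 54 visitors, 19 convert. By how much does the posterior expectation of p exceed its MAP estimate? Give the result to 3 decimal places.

Posterior: Beta(7+19, 3+35) = Beta(26, 38).
Mode = (26−1)/(26+38−2) = 25/62 = 0.403.
Mean = 26/(26+38) = 26/64 = 0.406.
Difference = 0.406 − 0.403 = 0.003.
Right-skewed posterior ⇒ mode < mean.

0.003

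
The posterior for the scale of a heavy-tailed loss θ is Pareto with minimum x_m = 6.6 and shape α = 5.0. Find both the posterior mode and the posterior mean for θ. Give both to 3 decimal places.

The Pareto density is strictly decreasing on [x_m, ∞), so the mode is x_m = 6.600.
Mean = α·x_m/(α−1) = 5.0·6.6/4.0 = 8.250.
The mean is pulled above the mode by the posterior's right skew.

θ_MAP = 6.600, E[θ|data] = 8.250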